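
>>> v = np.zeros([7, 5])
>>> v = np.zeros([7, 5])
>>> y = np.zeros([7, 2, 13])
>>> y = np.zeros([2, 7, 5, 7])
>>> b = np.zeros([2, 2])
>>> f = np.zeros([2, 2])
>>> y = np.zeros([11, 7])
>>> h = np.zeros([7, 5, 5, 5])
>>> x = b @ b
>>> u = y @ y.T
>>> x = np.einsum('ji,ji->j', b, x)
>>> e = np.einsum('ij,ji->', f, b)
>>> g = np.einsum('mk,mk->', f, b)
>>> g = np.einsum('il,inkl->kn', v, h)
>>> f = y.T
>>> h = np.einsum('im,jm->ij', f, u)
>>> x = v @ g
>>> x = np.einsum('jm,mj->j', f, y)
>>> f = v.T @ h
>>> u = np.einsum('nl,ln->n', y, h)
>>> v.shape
(7, 5)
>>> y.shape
(11, 7)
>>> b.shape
(2, 2)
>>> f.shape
(5, 11)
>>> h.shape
(7, 11)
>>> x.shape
(7,)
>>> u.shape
(11,)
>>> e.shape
()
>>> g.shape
(5, 5)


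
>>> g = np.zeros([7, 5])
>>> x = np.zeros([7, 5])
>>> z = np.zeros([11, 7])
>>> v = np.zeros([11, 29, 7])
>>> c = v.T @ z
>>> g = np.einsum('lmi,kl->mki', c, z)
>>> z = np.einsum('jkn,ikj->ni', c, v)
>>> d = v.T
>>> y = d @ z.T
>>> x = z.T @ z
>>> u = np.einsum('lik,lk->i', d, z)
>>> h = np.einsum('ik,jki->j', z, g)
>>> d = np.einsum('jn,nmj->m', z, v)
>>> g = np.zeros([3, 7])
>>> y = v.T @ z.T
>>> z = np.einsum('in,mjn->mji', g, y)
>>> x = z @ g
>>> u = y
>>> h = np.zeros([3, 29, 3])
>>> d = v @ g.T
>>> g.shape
(3, 7)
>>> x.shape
(7, 29, 7)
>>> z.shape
(7, 29, 3)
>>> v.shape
(11, 29, 7)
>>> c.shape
(7, 29, 7)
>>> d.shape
(11, 29, 3)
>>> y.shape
(7, 29, 7)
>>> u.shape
(7, 29, 7)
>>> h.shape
(3, 29, 3)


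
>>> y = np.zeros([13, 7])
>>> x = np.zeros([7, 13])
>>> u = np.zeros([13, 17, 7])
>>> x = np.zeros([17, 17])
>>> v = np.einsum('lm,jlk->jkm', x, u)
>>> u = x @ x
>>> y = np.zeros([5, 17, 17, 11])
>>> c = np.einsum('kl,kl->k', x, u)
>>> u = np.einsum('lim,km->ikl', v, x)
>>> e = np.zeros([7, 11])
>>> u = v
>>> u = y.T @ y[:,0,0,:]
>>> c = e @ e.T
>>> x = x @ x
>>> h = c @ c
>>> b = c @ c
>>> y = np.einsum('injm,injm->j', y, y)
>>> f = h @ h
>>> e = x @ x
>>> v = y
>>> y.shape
(17,)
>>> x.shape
(17, 17)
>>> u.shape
(11, 17, 17, 11)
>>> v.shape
(17,)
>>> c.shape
(7, 7)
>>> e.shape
(17, 17)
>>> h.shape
(7, 7)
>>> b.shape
(7, 7)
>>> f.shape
(7, 7)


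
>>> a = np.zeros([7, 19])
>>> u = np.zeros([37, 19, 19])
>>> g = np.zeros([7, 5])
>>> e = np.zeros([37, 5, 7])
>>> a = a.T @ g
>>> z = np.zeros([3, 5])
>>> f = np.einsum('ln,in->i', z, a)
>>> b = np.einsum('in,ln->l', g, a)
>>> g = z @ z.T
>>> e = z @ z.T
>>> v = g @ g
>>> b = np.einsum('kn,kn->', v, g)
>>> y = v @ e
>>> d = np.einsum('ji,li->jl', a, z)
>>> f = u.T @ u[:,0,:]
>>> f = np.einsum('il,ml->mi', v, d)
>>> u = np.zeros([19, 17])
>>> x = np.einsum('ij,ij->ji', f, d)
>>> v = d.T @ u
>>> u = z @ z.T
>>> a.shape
(19, 5)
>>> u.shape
(3, 3)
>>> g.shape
(3, 3)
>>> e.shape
(3, 3)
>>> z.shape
(3, 5)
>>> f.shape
(19, 3)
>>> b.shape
()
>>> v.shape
(3, 17)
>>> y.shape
(3, 3)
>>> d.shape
(19, 3)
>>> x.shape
(3, 19)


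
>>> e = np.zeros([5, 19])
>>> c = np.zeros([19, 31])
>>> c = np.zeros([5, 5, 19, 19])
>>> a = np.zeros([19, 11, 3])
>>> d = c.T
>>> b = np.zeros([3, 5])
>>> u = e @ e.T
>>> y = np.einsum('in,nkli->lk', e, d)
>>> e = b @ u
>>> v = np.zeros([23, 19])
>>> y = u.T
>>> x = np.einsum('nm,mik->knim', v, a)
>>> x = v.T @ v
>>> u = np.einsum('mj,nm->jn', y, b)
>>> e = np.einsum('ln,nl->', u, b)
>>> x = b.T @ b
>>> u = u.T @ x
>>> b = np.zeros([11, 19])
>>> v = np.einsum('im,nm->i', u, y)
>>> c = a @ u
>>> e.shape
()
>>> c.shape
(19, 11, 5)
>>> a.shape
(19, 11, 3)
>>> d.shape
(19, 19, 5, 5)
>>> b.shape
(11, 19)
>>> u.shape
(3, 5)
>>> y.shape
(5, 5)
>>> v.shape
(3,)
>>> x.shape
(5, 5)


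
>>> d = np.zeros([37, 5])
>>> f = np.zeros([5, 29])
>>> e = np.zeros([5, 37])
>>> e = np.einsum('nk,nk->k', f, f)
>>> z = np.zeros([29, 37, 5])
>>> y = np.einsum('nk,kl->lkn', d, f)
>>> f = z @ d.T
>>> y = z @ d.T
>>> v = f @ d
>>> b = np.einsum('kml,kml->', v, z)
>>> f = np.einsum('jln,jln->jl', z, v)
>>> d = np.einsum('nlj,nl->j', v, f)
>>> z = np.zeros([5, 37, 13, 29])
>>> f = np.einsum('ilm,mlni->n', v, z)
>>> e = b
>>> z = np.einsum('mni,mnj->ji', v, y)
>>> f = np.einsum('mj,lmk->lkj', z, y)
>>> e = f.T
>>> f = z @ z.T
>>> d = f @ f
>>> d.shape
(37, 37)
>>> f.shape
(37, 37)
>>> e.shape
(5, 37, 29)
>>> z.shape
(37, 5)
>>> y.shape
(29, 37, 37)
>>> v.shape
(29, 37, 5)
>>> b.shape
()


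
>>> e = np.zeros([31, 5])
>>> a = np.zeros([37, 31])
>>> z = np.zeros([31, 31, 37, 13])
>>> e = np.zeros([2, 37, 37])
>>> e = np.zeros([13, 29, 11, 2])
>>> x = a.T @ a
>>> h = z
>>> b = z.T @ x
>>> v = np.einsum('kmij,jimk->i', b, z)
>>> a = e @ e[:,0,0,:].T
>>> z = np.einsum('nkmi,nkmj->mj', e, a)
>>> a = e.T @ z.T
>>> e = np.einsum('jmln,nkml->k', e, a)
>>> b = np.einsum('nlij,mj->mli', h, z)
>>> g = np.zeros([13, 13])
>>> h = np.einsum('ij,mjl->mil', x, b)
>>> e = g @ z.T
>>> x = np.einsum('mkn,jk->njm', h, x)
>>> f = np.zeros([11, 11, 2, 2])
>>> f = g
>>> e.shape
(13, 11)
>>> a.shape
(2, 11, 29, 11)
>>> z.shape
(11, 13)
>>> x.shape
(37, 31, 11)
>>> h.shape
(11, 31, 37)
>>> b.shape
(11, 31, 37)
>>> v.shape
(31,)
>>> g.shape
(13, 13)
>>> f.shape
(13, 13)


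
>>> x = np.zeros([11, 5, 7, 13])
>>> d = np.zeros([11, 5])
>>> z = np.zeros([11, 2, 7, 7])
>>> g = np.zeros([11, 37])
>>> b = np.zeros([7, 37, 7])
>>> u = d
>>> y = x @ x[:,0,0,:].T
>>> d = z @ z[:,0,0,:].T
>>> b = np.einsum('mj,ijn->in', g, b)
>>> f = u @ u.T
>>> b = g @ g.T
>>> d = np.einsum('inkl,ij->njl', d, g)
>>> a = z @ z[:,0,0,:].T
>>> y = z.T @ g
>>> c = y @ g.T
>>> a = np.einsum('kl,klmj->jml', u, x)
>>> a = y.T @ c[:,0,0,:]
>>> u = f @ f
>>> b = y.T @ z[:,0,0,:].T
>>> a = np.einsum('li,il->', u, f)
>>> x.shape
(11, 5, 7, 13)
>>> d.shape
(2, 37, 11)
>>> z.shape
(11, 2, 7, 7)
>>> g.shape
(11, 37)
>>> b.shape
(37, 2, 7, 11)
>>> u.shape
(11, 11)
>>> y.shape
(7, 7, 2, 37)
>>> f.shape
(11, 11)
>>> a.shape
()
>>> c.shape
(7, 7, 2, 11)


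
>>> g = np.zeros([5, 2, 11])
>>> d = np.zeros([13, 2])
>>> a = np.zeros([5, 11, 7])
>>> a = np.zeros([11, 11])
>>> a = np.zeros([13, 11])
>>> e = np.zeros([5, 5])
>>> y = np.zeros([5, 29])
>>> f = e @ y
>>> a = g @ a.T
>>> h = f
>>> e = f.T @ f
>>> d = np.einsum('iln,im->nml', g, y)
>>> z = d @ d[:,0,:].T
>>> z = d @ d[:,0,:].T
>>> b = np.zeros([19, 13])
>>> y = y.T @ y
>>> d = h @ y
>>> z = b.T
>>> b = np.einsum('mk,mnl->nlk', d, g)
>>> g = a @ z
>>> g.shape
(5, 2, 19)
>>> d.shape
(5, 29)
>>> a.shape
(5, 2, 13)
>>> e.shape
(29, 29)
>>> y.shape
(29, 29)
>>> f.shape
(5, 29)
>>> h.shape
(5, 29)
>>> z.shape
(13, 19)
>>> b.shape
(2, 11, 29)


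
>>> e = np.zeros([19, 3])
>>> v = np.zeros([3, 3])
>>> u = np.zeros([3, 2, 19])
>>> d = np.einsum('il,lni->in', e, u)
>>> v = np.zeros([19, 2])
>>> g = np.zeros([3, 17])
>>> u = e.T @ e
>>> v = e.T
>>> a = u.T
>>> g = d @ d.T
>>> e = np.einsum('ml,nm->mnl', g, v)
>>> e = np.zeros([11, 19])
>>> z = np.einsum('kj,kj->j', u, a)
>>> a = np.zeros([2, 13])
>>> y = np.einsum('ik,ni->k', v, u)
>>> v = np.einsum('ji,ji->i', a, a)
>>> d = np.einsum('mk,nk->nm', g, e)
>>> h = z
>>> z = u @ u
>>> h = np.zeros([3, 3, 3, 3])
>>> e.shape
(11, 19)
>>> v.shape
(13,)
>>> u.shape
(3, 3)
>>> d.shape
(11, 19)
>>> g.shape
(19, 19)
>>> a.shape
(2, 13)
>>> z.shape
(3, 3)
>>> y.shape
(19,)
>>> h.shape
(3, 3, 3, 3)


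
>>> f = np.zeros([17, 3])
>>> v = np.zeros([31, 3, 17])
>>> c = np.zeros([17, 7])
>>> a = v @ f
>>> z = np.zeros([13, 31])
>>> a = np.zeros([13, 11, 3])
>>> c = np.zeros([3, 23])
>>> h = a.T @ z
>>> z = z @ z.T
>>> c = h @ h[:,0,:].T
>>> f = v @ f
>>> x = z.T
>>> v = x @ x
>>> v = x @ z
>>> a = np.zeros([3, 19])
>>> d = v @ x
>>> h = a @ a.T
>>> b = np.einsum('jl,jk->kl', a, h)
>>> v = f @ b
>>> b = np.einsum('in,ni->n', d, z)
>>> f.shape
(31, 3, 3)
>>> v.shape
(31, 3, 19)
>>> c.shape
(3, 11, 3)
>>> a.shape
(3, 19)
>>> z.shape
(13, 13)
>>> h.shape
(3, 3)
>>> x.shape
(13, 13)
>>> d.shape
(13, 13)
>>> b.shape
(13,)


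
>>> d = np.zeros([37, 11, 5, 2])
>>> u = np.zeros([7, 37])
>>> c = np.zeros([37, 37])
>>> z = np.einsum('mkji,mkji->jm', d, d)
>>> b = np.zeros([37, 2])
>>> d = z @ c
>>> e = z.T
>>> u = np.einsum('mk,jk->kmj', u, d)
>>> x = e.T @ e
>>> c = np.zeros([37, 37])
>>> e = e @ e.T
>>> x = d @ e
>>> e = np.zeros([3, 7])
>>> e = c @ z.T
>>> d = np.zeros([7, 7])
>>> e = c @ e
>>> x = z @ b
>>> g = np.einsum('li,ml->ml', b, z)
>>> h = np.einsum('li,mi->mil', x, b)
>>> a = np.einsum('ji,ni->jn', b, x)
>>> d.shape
(7, 7)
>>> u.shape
(37, 7, 5)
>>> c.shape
(37, 37)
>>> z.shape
(5, 37)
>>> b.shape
(37, 2)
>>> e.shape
(37, 5)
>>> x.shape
(5, 2)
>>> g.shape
(5, 37)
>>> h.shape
(37, 2, 5)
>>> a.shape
(37, 5)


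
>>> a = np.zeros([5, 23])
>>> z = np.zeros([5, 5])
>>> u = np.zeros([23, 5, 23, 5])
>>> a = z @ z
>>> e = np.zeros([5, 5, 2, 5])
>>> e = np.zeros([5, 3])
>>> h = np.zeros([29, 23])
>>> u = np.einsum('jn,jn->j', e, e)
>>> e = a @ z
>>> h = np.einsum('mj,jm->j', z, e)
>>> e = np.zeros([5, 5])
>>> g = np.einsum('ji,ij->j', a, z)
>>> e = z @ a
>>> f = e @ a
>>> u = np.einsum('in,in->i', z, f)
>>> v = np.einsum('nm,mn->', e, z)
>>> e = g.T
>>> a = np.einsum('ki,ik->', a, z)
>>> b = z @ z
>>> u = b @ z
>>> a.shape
()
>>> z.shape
(5, 5)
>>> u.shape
(5, 5)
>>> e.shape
(5,)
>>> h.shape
(5,)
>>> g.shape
(5,)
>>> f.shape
(5, 5)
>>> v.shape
()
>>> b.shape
(5, 5)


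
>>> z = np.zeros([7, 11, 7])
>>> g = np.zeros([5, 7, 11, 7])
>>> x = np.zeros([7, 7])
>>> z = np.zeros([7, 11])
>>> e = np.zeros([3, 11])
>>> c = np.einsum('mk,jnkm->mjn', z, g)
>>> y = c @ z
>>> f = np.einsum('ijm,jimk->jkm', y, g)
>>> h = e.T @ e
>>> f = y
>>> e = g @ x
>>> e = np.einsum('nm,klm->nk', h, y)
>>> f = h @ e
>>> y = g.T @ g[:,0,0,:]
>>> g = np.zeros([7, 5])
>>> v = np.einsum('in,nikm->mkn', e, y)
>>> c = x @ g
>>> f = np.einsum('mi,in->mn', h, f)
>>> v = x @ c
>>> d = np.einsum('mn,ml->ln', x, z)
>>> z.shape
(7, 11)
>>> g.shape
(7, 5)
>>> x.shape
(7, 7)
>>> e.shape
(11, 7)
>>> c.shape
(7, 5)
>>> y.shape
(7, 11, 7, 7)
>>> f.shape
(11, 7)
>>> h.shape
(11, 11)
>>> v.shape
(7, 5)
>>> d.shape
(11, 7)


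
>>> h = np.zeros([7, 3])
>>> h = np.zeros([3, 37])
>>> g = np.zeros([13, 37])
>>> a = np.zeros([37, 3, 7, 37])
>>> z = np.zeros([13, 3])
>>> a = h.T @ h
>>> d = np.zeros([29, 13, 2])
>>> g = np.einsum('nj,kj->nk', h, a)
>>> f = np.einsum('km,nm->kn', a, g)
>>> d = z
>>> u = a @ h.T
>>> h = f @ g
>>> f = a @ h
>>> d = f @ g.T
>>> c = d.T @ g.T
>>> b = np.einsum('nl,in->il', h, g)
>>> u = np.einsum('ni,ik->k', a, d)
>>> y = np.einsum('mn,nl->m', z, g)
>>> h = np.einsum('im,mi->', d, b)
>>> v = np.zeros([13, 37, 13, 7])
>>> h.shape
()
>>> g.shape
(3, 37)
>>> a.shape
(37, 37)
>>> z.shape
(13, 3)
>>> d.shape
(37, 3)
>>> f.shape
(37, 37)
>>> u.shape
(3,)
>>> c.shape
(3, 3)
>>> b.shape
(3, 37)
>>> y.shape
(13,)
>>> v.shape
(13, 37, 13, 7)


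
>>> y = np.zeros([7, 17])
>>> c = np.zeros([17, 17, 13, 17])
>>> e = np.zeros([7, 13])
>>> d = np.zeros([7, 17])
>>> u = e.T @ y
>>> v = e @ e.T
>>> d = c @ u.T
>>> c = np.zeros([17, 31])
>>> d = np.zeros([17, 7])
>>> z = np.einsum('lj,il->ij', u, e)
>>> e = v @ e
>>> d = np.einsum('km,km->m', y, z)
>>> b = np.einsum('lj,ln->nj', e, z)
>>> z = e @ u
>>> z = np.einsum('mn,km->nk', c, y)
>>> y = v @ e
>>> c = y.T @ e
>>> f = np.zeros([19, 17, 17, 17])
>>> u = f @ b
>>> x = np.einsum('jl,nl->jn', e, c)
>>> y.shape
(7, 13)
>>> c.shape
(13, 13)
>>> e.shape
(7, 13)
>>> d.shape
(17,)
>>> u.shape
(19, 17, 17, 13)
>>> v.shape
(7, 7)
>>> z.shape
(31, 7)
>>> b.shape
(17, 13)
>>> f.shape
(19, 17, 17, 17)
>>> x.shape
(7, 13)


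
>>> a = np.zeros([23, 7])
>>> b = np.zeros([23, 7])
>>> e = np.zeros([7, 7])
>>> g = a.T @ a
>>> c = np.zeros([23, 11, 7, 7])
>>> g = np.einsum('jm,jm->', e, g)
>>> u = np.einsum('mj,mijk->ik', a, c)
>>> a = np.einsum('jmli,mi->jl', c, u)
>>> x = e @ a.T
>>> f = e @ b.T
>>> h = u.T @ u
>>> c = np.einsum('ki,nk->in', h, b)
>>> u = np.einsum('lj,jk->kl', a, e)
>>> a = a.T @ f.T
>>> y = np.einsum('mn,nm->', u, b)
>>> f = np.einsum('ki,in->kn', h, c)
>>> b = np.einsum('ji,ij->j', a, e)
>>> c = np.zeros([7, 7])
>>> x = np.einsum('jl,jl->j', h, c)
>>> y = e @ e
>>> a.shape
(7, 7)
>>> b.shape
(7,)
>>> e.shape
(7, 7)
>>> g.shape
()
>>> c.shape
(7, 7)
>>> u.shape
(7, 23)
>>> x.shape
(7,)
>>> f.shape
(7, 23)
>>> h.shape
(7, 7)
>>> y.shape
(7, 7)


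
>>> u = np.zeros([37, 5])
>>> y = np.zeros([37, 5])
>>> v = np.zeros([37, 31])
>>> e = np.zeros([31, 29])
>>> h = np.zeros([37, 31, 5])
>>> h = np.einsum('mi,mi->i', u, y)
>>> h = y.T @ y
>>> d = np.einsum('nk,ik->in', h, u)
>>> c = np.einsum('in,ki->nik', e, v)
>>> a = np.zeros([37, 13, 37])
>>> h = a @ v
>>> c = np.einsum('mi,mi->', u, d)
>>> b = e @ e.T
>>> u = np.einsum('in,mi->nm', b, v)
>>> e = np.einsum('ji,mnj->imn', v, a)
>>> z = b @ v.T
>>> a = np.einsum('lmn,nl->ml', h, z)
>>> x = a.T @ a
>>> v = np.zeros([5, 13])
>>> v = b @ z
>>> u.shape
(31, 37)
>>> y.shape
(37, 5)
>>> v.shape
(31, 37)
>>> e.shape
(31, 37, 13)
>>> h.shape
(37, 13, 31)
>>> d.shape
(37, 5)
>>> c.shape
()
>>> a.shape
(13, 37)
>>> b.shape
(31, 31)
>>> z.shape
(31, 37)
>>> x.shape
(37, 37)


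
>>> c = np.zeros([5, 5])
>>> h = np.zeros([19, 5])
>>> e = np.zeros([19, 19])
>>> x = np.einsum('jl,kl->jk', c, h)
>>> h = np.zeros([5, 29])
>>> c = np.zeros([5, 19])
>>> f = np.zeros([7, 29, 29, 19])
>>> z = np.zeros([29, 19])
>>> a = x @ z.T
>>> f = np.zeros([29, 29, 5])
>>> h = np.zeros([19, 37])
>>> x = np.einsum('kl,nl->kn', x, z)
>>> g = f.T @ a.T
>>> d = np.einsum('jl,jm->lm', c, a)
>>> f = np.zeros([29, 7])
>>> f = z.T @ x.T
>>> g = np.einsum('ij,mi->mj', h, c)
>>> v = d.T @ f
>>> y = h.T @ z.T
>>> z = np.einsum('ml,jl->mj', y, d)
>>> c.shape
(5, 19)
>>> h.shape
(19, 37)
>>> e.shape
(19, 19)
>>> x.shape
(5, 29)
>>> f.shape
(19, 5)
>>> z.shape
(37, 19)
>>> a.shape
(5, 29)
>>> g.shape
(5, 37)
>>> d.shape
(19, 29)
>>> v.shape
(29, 5)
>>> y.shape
(37, 29)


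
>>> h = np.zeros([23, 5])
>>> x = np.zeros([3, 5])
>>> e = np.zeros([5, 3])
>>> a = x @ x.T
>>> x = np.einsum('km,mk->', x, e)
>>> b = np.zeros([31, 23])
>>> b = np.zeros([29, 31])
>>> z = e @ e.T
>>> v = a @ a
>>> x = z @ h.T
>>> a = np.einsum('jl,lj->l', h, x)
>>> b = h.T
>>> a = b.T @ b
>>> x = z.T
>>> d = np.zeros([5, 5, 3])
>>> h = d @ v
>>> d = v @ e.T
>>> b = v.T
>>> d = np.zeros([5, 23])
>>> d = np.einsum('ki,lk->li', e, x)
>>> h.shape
(5, 5, 3)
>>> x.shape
(5, 5)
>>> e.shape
(5, 3)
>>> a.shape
(23, 23)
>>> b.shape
(3, 3)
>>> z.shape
(5, 5)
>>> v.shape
(3, 3)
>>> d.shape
(5, 3)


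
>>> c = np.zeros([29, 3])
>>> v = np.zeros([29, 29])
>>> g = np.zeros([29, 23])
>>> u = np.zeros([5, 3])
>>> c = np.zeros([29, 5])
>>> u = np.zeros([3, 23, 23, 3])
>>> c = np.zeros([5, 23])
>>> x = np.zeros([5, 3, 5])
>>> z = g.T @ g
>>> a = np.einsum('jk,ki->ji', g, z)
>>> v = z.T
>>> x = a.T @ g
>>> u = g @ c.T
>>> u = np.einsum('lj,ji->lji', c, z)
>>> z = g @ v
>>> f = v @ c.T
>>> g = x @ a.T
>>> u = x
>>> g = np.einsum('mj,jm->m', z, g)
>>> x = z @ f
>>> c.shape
(5, 23)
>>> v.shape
(23, 23)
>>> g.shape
(29,)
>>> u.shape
(23, 23)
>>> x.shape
(29, 5)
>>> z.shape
(29, 23)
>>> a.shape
(29, 23)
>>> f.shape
(23, 5)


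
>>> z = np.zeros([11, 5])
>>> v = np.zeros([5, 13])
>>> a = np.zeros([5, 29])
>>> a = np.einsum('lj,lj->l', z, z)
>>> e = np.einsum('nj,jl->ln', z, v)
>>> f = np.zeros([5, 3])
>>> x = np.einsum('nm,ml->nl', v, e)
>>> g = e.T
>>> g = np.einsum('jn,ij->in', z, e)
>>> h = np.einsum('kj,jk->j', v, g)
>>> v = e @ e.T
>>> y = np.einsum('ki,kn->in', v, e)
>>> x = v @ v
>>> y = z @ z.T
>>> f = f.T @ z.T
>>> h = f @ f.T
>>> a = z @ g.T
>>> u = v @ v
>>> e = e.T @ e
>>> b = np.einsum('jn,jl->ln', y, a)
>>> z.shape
(11, 5)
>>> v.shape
(13, 13)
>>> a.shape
(11, 13)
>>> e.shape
(11, 11)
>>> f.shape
(3, 11)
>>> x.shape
(13, 13)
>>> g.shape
(13, 5)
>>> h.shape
(3, 3)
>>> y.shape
(11, 11)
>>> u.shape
(13, 13)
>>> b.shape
(13, 11)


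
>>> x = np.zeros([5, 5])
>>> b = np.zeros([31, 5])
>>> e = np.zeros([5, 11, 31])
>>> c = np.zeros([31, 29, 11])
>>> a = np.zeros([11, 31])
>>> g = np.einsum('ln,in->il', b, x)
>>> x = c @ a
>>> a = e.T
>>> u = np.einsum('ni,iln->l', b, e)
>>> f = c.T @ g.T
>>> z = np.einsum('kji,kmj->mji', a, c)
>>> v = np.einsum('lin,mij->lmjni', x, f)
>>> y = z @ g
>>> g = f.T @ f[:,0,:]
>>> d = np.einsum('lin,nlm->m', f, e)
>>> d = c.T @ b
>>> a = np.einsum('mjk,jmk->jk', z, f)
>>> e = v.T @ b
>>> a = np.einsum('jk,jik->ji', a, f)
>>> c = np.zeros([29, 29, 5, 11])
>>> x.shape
(31, 29, 31)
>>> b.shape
(31, 5)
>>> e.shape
(29, 31, 5, 11, 5)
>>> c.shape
(29, 29, 5, 11)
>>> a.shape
(11, 29)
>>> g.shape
(5, 29, 5)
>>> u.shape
(11,)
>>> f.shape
(11, 29, 5)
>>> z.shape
(29, 11, 5)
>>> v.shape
(31, 11, 5, 31, 29)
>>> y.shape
(29, 11, 31)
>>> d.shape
(11, 29, 5)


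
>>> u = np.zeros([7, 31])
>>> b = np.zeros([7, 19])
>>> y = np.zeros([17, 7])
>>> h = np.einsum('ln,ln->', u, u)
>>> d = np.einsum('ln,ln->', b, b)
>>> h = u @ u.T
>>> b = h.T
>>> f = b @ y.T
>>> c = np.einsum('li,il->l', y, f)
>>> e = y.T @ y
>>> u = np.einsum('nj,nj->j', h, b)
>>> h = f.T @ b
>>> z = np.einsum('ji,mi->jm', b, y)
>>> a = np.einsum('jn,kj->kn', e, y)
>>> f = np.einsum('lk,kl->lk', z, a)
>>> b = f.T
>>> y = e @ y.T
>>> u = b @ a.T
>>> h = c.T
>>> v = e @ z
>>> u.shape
(17, 17)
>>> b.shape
(17, 7)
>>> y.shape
(7, 17)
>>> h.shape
(17,)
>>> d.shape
()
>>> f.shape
(7, 17)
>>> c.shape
(17,)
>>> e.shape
(7, 7)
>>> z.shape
(7, 17)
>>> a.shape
(17, 7)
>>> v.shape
(7, 17)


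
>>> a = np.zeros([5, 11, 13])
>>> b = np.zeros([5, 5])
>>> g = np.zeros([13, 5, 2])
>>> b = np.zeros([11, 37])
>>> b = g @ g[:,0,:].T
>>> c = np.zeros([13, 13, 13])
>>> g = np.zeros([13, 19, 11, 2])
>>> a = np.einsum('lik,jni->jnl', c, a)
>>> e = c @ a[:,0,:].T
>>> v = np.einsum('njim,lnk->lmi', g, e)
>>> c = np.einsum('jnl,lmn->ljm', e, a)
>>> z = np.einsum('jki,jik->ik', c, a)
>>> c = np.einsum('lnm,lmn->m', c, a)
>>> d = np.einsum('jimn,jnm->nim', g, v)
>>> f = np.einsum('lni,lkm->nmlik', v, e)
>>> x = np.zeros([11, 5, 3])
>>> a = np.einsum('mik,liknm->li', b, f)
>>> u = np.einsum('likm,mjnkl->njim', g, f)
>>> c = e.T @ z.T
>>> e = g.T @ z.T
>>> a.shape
(2, 5)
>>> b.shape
(13, 5, 13)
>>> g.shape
(13, 19, 11, 2)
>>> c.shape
(5, 13, 11)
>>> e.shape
(2, 11, 19, 11)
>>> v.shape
(13, 2, 11)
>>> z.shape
(11, 13)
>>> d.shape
(2, 19, 11)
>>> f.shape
(2, 5, 13, 11, 13)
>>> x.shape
(11, 5, 3)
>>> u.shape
(13, 5, 19, 2)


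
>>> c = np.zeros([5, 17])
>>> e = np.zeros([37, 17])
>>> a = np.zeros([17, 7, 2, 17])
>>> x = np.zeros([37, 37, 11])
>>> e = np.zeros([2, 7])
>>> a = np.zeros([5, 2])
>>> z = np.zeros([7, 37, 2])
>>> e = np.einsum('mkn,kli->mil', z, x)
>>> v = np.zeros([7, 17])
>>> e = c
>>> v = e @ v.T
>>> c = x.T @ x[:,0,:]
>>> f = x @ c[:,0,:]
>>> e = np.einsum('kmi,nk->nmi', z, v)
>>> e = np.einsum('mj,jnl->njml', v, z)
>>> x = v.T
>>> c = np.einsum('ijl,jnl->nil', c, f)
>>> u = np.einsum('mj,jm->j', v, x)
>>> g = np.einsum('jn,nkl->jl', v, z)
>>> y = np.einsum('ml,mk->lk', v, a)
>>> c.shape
(37, 11, 11)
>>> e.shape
(37, 7, 5, 2)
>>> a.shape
(5, 2)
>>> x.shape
(7, 5)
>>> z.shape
(7, 37, 2)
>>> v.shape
(5, 7)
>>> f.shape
(37, 37, 11)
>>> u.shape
(7,)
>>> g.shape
(5, 2)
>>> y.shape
(7, 2)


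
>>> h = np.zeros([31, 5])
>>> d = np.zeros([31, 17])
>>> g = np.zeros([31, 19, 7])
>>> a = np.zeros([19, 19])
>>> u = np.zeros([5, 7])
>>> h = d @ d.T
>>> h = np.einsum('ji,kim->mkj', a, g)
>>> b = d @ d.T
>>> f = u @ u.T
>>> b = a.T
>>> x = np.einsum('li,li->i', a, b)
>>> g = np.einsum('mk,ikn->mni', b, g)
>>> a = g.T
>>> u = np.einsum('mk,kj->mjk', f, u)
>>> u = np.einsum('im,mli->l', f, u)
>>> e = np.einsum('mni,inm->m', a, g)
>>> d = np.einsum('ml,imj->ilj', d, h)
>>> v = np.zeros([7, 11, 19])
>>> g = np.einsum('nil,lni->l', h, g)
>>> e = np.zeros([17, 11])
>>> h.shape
(7, 31, 19)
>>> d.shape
(7, 17, 19)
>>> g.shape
(19,)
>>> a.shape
(31, 7, 19)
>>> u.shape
(7,)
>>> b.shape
(19, 19)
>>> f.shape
(5, 5)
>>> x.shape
(19,)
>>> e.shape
(17, 11)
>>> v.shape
(7, 11, 19)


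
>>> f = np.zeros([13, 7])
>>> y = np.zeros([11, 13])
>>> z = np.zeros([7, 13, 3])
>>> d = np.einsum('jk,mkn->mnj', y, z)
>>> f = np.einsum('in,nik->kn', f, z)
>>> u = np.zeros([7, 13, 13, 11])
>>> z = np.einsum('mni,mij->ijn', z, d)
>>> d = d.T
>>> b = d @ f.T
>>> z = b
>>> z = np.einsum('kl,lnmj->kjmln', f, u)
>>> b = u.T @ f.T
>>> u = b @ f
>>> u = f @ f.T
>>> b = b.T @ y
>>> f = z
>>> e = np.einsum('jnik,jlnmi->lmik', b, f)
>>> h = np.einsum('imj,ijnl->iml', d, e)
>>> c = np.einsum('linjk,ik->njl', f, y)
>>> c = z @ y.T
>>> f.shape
(3, 11, 13, 7, 13)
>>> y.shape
(11, 13)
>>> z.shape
(3, 11, 13, 7, 13)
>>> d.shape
(11, 3, 7)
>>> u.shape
(3, 3)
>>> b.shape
(3, 13, 13, 13)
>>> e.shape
(11, 7, 13, 13)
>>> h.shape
(11, 3, 13)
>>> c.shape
(3, 11, 13, 7, 11)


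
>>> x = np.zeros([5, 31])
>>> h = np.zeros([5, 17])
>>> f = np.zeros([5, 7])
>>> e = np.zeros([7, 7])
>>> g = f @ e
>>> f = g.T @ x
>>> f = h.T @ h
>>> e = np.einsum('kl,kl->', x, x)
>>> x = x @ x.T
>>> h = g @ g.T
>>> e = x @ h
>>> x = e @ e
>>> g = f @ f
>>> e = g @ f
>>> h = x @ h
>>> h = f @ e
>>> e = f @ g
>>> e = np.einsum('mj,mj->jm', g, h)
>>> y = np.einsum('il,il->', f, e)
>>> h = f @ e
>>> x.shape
(5, 5)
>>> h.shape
(17, 17)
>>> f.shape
(17, 17)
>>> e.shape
(17, 17)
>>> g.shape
(17, 17)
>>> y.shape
()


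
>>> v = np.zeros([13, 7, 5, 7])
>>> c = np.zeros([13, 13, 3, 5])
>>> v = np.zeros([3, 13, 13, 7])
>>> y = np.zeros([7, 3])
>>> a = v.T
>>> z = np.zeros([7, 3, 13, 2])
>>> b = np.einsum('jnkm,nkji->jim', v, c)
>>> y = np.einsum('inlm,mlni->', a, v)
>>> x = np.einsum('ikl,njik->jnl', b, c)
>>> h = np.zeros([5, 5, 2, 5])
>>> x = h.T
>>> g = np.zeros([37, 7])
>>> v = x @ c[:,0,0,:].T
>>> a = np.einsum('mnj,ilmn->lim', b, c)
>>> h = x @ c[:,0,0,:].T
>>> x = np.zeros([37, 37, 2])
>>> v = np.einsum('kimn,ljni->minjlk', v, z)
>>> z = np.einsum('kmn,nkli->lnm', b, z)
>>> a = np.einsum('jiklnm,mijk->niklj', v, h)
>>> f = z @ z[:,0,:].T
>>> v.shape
(5, 2, 13, 3, 7, 5)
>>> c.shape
(13, 13, 3, 5)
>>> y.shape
()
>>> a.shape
(7, 2, 13, 3, 5)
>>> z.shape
(13, 7, 5)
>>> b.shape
(3, 5, 7)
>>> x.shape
(37, 37, 2)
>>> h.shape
(5, 2, 5, 13)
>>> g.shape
(37, 7)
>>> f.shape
(13, 7, 13)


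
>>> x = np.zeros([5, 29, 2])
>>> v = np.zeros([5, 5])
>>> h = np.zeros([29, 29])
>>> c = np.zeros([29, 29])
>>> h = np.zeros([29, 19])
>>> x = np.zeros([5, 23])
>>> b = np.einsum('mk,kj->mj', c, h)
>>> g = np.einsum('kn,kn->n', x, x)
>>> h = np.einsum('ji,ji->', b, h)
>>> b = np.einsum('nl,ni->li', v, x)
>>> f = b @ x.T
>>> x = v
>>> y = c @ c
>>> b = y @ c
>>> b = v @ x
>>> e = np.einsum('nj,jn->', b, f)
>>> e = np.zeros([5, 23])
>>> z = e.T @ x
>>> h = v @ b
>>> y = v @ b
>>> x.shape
(5, 5)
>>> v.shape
(5, 5)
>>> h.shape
(5, 5)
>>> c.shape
(29, 29)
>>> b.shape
(5, 5)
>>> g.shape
(23,)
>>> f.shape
(5, 5)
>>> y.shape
(5, 5)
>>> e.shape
(5, 23)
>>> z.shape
(23, 5)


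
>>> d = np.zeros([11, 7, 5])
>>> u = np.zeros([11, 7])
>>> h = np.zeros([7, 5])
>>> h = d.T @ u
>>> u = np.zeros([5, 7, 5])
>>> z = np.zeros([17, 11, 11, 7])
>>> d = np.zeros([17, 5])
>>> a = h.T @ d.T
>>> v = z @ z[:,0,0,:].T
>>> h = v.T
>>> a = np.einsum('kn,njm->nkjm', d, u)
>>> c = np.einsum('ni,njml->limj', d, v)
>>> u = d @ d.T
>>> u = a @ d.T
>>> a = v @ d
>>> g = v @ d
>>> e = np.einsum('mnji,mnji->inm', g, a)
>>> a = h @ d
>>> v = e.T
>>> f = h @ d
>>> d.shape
(17, 5)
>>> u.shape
(5, 17, 7, 17)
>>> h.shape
(17, 11, 11, 17)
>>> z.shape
(17, 11, 11, 7)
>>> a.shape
(17, 11, 11, 5)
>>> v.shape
(17, 11, 5)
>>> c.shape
(17, 5, 11, 11)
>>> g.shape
(17, 11, 11, 5)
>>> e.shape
(5, 11, 17)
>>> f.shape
(17, 11, 11, 5)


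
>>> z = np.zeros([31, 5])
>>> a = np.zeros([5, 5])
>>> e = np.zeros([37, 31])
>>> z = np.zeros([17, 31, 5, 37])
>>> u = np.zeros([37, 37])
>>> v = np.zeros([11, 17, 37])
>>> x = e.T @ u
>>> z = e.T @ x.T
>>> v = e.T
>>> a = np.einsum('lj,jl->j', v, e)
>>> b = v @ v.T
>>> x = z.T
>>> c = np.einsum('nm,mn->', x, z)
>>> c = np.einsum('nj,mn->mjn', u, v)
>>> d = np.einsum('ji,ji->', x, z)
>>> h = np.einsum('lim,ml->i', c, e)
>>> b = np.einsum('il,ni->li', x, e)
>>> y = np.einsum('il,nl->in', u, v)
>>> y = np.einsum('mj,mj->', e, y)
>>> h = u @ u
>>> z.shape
(31, 31)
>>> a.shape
(37,)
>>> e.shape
(37, 31)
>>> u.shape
(37, 37)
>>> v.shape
(31, 37)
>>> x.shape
(31, 31)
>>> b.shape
(31, 31)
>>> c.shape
(31, 37, 37)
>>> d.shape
()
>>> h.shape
(37, 37)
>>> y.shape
()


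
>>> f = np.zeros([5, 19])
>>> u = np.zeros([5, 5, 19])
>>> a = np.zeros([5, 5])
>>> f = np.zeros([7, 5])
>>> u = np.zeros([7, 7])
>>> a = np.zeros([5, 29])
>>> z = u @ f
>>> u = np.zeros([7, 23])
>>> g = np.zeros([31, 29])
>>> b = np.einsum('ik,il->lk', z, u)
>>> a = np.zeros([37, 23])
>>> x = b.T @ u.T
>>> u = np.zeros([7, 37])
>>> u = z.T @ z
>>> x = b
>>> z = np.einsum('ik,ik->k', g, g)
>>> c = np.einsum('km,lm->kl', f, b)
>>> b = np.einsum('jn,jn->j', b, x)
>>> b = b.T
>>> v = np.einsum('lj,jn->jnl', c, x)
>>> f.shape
(7, 5)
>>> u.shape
(5, 5)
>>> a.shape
(37, 23)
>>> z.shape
(29,)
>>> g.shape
(31, 29)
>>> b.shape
(23,)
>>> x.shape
(23, 5)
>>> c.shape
(7, 23)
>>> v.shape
(23, 5, 7)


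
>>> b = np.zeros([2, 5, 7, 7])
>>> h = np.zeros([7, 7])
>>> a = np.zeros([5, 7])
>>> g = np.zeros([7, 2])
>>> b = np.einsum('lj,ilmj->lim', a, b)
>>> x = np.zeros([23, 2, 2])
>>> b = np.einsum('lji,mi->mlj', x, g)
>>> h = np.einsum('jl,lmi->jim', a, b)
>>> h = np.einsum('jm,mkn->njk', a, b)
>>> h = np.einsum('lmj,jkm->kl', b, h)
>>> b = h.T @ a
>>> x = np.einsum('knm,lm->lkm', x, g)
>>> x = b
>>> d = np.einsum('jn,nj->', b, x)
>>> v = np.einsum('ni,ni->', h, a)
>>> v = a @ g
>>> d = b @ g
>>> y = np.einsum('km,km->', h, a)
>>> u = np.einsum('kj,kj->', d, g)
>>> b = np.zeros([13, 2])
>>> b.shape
(13, 2)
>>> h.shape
(5, 7)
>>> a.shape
(5, 7)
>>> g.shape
(7, 2)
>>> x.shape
(7, 7)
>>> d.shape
(7, 2)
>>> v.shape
(5, 2)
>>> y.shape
()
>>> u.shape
()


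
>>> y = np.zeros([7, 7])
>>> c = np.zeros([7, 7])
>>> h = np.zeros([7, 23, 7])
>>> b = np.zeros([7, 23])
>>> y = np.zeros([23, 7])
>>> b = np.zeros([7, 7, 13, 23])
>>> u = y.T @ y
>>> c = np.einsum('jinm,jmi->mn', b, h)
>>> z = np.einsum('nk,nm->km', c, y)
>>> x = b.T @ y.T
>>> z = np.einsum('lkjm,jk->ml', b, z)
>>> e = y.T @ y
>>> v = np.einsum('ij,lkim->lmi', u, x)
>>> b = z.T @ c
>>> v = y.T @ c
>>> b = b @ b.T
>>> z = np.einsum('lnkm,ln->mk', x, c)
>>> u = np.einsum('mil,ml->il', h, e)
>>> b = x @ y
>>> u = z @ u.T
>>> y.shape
(23, 7)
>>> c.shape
(23, 13)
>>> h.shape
(7, 23, 7)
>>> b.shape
(23, 13, 7, 7)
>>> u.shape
(23, 23)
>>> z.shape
(23, 7)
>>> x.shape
(23, 13, 7, 23)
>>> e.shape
(7, 7)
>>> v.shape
(7, 13)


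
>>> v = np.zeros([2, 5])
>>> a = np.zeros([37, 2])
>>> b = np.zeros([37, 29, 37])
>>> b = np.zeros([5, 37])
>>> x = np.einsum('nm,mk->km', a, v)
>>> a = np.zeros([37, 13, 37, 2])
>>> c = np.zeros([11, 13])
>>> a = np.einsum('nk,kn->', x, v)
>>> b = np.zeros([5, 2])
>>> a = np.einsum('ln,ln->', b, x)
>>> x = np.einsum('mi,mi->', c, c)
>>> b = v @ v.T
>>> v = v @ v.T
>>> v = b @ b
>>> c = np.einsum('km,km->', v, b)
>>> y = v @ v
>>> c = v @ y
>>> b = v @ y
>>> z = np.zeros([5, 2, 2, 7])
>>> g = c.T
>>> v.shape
(2, 2)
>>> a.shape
()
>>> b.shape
(2, 2)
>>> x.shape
()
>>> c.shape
(2, 2)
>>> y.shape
(2, 2)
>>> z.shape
(5, 2, 2, 7)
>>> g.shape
(2, 2)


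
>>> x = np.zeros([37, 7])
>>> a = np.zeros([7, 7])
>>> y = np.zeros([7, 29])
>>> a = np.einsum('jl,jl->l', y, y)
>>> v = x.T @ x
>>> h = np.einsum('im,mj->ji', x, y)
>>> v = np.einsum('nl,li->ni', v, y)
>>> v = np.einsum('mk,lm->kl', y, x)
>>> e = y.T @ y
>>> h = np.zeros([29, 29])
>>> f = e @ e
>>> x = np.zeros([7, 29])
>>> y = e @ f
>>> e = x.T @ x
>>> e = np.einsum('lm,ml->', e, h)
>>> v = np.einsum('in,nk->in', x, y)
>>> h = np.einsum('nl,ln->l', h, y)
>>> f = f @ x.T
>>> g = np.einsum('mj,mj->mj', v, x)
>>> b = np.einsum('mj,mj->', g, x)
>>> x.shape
(7, 29)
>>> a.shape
(29,)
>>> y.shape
(29, 29)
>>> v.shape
(7, 29)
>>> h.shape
(29,)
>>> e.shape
()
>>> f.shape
(29, 7)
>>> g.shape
(7, 29)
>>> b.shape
()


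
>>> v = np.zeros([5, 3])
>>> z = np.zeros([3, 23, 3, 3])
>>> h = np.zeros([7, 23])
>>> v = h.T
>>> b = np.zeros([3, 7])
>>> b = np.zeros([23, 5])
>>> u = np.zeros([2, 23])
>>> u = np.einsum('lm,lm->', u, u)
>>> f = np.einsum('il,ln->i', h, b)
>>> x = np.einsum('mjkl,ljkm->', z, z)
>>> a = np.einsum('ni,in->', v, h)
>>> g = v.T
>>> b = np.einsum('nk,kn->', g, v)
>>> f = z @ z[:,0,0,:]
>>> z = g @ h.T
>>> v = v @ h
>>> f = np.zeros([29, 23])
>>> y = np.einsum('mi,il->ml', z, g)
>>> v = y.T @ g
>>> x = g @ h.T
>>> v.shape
(23, 23)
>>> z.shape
(7, 7)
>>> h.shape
(7, 23)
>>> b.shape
()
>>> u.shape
()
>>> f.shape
(29, 23)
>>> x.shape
(7, 7)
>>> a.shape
()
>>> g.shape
(7, 23)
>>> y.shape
(7, 23)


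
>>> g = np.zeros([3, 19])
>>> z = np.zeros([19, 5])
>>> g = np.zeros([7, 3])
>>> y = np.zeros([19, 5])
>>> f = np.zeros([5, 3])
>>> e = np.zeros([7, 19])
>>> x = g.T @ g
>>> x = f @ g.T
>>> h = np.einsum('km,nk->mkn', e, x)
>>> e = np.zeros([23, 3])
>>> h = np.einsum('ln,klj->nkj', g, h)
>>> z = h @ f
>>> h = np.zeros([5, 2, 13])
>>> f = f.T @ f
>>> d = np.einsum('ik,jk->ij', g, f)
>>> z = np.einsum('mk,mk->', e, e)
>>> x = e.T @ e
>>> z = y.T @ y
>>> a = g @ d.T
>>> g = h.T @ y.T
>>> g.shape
(13, 2, 19)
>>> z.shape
(5, 5)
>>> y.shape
(19, 5)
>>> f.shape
(3, 3)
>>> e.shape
(23, 3)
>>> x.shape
(3, 3)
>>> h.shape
(5, 2, 13)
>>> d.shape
(7, 3)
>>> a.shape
(7, 7)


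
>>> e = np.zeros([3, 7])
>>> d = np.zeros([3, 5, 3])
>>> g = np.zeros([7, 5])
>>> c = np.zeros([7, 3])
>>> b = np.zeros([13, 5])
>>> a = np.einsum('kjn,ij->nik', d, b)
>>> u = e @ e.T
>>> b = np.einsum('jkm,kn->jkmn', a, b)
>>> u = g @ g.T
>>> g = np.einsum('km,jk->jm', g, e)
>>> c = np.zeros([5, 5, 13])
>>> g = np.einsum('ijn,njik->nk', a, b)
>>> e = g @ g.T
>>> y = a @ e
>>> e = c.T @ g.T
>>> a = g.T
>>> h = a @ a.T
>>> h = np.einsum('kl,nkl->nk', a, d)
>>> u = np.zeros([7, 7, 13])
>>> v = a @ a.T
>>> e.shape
(13, 5, 3)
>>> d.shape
(3, 5, 3)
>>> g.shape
(3, 5)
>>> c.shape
(5, 5, 13)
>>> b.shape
(3, 13, 3, 5)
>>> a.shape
(5, 3)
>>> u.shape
(7, 7, 13)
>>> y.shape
(3, 13, 3)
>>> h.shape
(3, 5)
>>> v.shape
(5, 5)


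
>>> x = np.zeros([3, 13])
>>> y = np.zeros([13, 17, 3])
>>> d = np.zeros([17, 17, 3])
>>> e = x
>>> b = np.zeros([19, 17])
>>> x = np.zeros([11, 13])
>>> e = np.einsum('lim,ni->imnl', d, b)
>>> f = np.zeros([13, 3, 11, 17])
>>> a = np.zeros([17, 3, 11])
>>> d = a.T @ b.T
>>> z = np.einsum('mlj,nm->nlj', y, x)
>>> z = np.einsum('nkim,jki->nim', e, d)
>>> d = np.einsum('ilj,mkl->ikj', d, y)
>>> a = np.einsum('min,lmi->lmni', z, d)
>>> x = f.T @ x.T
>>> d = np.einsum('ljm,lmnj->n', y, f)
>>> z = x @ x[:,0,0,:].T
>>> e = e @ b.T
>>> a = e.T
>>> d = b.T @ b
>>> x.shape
(17, 11, 3, 11)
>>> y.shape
(13, 17, 3)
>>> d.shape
(17, 17)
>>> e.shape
(17, 3, 19, 19)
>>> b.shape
(19, 17)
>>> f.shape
(13, 3, 11, 17)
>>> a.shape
(19, 19, 3, 17)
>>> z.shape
(17, 11, 3, 17)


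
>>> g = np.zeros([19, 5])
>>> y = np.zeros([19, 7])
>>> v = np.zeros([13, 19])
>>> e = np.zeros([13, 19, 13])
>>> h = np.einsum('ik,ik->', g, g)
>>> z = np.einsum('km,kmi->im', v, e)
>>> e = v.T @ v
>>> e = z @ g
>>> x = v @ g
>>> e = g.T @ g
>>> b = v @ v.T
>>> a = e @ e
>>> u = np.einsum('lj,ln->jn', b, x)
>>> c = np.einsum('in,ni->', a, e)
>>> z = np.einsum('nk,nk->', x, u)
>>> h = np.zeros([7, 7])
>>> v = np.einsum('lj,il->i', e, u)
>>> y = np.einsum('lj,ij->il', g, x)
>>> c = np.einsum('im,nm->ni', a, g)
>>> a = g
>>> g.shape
(19, 5)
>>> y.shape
(13, 19)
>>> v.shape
(13,)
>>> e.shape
(5, 5)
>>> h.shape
(7, 7)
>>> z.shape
()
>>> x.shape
(13, 5)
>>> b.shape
(13, 13)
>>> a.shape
(19, 5)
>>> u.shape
(13, 5)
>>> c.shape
(19, 5)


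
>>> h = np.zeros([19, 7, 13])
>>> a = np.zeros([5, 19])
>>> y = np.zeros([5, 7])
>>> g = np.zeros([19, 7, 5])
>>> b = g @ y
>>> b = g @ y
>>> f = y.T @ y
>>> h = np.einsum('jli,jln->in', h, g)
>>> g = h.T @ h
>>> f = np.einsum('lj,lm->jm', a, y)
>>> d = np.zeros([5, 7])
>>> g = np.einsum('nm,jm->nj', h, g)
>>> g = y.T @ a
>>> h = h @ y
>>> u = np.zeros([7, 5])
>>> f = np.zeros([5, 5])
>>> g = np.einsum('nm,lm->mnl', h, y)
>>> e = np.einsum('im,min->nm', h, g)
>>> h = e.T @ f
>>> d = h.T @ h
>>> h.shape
(7, 5)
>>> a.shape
(5, 19)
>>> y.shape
(5, 7)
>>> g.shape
(7, 13, 5)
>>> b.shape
(19, 7, 7)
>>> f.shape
(5, 5)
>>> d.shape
(5, 5)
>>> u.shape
(7, 5)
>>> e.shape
(5, 7)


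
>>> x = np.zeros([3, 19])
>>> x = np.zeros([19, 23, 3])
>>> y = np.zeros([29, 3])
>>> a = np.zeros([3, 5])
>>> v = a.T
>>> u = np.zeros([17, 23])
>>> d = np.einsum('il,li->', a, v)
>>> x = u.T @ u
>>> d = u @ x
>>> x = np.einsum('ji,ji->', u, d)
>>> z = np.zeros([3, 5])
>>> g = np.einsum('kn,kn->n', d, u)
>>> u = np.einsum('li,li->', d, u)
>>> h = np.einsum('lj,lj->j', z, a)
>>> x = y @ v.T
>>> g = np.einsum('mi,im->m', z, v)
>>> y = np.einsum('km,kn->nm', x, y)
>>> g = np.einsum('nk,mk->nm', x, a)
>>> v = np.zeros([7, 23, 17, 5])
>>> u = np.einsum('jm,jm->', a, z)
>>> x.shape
(29, 5)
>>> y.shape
(3, 5)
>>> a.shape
(3, 5)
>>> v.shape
(7, 23, 17, 5)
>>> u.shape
()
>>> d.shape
(17, 23)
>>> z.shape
(3, 5)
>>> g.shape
(29, 3)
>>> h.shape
(5,)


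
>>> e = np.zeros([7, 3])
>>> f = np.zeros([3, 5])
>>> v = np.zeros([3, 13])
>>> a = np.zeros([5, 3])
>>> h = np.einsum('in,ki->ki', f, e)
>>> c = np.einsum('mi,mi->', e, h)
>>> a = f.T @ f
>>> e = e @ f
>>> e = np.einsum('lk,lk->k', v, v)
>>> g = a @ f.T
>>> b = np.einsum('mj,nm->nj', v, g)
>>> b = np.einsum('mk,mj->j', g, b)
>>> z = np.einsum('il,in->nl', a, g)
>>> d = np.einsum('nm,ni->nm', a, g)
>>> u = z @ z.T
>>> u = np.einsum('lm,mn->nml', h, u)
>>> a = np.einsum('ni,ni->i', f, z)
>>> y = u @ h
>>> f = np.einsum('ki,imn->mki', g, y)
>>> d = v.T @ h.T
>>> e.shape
(13,)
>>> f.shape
(3, 5, 3)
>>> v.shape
(3, 13)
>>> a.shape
(5,)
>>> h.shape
(7, 3)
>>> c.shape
()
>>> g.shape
(5, 3)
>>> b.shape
(13,)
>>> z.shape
(3, 5)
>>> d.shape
(13, 7)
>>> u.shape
(3, 3, 7)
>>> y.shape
(3, 3, 3)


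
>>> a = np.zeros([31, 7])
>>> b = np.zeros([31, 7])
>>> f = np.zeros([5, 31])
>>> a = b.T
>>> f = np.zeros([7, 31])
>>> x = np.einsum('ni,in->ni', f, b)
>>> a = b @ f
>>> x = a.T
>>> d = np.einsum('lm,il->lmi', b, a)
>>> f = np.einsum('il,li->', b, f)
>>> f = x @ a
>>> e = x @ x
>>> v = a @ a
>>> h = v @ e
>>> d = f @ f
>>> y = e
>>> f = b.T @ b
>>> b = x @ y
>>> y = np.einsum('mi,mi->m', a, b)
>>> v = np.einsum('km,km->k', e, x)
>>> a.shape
(31, 31)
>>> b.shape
(31, 31)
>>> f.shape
(7, 7)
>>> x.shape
(31, 31)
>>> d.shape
(31, 31)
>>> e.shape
(31, 31)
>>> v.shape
(31,)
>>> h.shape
(31, 31)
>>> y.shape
(31,)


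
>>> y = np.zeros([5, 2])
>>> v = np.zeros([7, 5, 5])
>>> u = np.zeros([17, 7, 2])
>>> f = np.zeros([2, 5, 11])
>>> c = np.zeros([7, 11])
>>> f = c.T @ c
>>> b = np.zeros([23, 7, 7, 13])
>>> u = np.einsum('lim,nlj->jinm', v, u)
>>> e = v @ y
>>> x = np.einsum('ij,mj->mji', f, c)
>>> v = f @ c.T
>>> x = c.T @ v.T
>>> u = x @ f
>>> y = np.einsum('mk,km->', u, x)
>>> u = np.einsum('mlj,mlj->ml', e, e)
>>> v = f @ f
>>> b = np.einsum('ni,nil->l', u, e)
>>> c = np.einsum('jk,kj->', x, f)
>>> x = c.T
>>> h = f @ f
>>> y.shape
()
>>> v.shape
(11, 11)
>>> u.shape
(7, 5)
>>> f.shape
(11, 11)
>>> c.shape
()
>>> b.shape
(2,)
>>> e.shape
(7, 5, 2)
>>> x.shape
()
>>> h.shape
(11, 11)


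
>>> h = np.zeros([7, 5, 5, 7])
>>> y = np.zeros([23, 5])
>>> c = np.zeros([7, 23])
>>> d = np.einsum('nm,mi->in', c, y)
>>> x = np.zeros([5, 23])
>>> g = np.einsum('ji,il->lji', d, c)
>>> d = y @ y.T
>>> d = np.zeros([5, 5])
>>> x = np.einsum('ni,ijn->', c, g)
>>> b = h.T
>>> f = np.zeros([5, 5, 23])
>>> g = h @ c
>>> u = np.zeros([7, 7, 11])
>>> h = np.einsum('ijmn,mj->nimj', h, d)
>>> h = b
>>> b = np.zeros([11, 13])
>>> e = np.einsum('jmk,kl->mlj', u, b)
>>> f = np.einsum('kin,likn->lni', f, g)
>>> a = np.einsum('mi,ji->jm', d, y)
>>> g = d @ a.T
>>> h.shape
(7, 5, 5, 7)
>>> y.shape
(23, 5)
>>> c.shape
(7, 23)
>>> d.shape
(5, 5)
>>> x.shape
()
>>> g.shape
(5, 23)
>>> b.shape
(11, 13)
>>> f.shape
(7, 23, 5)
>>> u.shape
(7, 7, 11)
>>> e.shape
(7, 13, 7)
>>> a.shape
(23, 5)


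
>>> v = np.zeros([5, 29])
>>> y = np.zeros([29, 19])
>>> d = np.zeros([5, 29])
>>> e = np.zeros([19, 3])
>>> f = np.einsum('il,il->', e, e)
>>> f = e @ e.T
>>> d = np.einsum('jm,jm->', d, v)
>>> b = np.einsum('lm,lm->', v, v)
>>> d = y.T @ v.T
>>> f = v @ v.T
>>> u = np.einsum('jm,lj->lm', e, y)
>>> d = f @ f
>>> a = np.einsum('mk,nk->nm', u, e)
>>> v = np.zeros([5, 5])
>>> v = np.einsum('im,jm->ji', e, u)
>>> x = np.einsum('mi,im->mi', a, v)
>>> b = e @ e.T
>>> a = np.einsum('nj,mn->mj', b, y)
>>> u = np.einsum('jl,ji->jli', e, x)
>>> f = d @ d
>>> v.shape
(29, 19)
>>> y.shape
(29, 19)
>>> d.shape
(5, 5)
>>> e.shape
(19, 3)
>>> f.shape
(5, 5)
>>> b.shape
(19, 19)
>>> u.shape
(19, 3, 29)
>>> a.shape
(29, 19)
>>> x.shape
(19, 29)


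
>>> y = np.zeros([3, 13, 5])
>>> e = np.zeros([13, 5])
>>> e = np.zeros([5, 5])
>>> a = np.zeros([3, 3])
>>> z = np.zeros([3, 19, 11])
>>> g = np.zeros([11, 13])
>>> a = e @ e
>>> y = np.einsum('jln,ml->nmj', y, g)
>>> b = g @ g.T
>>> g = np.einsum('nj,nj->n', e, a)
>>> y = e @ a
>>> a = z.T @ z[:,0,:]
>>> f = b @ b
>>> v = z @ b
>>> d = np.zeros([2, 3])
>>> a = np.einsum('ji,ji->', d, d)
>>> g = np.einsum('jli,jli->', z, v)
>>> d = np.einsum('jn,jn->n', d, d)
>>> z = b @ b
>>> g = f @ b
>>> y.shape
(5, 5)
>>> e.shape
(5, 5)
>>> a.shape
()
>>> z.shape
(11, 11)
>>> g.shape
(11, 11)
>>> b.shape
(11, 11)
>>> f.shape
(11, 11)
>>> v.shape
(3, 19, 11)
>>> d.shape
(3,)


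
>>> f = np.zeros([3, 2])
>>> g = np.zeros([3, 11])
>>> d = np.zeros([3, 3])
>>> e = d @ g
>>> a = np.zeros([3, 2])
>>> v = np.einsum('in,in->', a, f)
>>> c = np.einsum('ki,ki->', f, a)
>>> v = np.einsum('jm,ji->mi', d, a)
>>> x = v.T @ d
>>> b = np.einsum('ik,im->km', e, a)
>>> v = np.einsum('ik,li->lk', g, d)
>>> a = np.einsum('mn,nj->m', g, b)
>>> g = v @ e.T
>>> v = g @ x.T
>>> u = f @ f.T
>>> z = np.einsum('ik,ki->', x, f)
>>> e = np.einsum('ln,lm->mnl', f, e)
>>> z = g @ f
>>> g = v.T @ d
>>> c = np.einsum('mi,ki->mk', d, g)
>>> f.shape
(3, 2)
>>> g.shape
(2, 3)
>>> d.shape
(3, 3)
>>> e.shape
(11, 2, 3)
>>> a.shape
(3,)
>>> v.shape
(3, 2)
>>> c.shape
(3, 2)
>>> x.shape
(2, 3)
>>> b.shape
(11, 2)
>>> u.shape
(3, 3)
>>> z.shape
(3, 2)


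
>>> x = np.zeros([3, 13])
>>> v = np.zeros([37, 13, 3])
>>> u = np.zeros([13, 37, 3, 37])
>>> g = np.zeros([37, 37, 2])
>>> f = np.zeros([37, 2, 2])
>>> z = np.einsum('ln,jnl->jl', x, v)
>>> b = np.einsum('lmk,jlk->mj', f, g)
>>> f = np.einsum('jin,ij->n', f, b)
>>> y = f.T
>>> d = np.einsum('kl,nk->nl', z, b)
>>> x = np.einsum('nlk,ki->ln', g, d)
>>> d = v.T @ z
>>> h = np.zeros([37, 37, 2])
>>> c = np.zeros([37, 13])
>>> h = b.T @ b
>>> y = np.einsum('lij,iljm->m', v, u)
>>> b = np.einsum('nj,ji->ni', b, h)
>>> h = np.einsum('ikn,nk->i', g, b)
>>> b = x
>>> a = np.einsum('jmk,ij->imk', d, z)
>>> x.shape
(37, 37)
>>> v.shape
(37, 13, 3)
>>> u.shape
(13, 37, 3, 37)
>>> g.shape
(37, 37, 2)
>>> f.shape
(2,)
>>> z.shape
(37, 3)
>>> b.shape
(37, 37)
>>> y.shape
(37,)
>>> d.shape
(3, 13, 3)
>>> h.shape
(37,)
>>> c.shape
(37, 13)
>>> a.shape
(37, 13, 3)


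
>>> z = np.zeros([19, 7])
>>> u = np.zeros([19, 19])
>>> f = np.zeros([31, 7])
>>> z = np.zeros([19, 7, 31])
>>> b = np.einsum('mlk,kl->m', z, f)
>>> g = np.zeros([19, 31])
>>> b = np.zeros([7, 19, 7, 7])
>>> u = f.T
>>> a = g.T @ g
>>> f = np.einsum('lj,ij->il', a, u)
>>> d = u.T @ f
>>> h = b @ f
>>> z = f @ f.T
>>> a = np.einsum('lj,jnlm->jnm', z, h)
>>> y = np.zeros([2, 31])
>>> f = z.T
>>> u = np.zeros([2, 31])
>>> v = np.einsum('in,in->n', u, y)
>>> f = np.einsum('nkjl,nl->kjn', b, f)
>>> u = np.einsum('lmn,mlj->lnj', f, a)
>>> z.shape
(7, 7)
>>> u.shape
(19, 7, 31)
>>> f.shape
(19, 7, 7)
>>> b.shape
(7, 19, 7, 7)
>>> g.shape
(19, 31)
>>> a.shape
(7, 19, 31)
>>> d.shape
(31, 31)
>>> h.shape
(7, 19, 7, 31)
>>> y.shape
(2, 31)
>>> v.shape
(31,)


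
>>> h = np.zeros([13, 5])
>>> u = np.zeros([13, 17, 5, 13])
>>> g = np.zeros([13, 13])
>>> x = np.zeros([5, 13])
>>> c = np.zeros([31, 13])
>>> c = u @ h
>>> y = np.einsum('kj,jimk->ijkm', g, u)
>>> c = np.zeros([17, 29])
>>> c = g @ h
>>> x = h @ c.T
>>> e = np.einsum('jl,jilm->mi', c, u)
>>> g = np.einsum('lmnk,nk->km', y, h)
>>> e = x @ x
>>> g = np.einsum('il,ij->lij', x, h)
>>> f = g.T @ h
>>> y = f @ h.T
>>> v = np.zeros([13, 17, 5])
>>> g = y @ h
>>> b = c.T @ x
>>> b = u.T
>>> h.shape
(13, 5)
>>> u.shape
(13, 17, 5, 13)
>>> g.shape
(5, 13, 5)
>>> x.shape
(13, 13)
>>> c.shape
(13, 5)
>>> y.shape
(5, 13, 13)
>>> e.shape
(13, 13)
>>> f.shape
(5, 13, 5)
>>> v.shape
(13, 17, 5)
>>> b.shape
(13, 5, 17, 13)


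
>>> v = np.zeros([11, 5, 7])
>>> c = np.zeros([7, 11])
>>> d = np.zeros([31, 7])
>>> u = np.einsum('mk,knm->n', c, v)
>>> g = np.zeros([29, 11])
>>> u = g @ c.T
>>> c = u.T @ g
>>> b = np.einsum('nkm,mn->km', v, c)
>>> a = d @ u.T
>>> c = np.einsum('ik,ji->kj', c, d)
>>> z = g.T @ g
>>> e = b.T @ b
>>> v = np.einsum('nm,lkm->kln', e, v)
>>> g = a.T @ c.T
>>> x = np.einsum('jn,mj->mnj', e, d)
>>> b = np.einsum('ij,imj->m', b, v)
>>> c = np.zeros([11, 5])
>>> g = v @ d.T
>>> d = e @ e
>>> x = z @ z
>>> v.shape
(5, 11, 7)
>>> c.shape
(11, 5)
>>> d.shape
(7, 7)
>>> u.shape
(29, 7)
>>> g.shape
(5, 11, 31)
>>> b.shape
(11,)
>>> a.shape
(31, 29)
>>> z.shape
(11, 11)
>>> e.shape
(7, 7)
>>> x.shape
(11, 11)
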